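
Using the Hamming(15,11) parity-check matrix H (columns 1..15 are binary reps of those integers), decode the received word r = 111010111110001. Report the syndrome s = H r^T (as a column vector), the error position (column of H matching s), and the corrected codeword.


s = (1, 1, 0, 1)^T, error position = 13, corrected codeword c = 111010111110101

Compute s = H r^T mod 2 one row at a time:
  s_1 = 1 + 1 + 1 + 1 + 0 + 0 + 0 + 1 = 5 ≡ 1 (mod 2).
  s_2 = 0 + 1 + 0 + 1 + 0 + 0 + 0 + 1 = 3 ≡ 1 (mod 2).
  s_3 = 1 + 1 + 0 + 1 + 1 + 1 + 0 + 1 = 6 ≡ 0 (mod 2).
  s_4 = 1 + 1 + 1 + 1 + 1 + 1 + 0 + 1 = 7 ≡ 1 (mod 2).
s = (1, 1, 0, 1)^T — this equals column 13 of H (binary 1101), so error is at position 13.
Correct: flip bit 13 of r = 111010111110001 to get c = 111010111110101.


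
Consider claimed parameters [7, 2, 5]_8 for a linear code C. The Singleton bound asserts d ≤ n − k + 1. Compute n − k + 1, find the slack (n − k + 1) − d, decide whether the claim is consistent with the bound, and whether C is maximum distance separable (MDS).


Singleton RHS = n − k + 1 = 6, slack = 1, bound satisfied, not MDS.

Singleton bound: d ≤ n − k + 1.
Here n = 7, k = 2, so n − k + 1 = 6.
Given d = 5, check d ≤ 6: YES.
Slack = (n − k + 1) − d = 1.
The code is NOT MDS (slack = 1 > 0).
Description: the claimed parameters are [7, 2, 5]_8; such a code would be non-MDS.


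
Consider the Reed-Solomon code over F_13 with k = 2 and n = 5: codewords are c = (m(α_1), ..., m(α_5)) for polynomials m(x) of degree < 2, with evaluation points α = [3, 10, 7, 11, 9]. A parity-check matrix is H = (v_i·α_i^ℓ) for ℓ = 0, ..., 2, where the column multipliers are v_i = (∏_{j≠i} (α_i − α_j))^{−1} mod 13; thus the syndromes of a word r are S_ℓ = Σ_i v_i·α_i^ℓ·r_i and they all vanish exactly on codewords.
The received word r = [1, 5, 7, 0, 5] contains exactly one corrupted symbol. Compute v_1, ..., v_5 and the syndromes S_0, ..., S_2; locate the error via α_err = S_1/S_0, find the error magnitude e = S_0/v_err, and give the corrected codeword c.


S = (9, 3, 1), error at position 5, error magnitude e = 8, c = [1, 5, 7, 0, 10].

Step 1: column multipliers v_i = (∏_{j≠i}(α_i − α_j))^{−1} mod 13.
  i = 1 (α = 3): (3−10)(3−7)(3−11)(3−9) = (−7)·(−4)·(−8)·(−6) = 1344 ≡ 5, so v_1 = 5^{−1} = 8 (mod 13).
  i = 2 (α = 10): (10−3)(10−7)(10−11)(10−9) = 7·3·(−1)·1 = −21 ≡ 5, so v_2 = 5^{−1} = 8 (mod 13).
  i = 3 (α = 7): (7−3)(7−10)(7−11)(7−9) = 4·(−3)·(−4)·(−2) = −96 ≡ 8, so v_3 = 8^{−1} = 5 (mod 13).
  i = 4 (α = 11): (11−3)(11−10)(11−7)(11−9) = 8·1·4·2 = 64 ≡ 12, so v_4 = 12^{−1} = 12 (mod 13).
  i = 5 (α = 9): (9−3)(9−10)(9−7)(9−11) = 6·(−1)·2·(−2) = 24 ≡ 11, so v_5 = 11^{−1} = 6 (mod 13).
  v = [8, 8, 5, 12, 6].
Step 2: syndromes of r = [1, 5, 7, 0, 5] (all sums mod 13).
  S_0 = Σ v_i r_i = 8·1 + 8·5 + 5·7 + 12·0 + 6·5 = 113 ≡ 9.
  S_1 = Σ v_i α_i r_i = 8·3·1 + 8·10·5 + 5·7·7 + 12·11·0 + 6·9·5 = 939 ≡ 3.
  α_i^2 mod 13 = [9, 9, 10, 4, 3].
  S_2 = Σ v_i α_i^2 r_i = 8·9·1 + 8·9·5 + 5·10·7 + 12·4·0 + 6·3·5 = 872 ≡ 1.
  S = (9, 3, 1) ≠ 0, so r is not a codeword (an error is present).
Step 3: locate the error. For a single error e at position i, S_ℓ = v_i·e·α_i^ℓ, so α_err = S_1/S_0.
  S_0^{−1} = 9^{−1} = 3 (mod 13), so α_err = 3·3 = 9 ≡ 9 = α_5. Error position i = 5.
  Consistency check: S_2/S_1 = 1·9 = 9 ≡ 9 = α_err ✓ (single-error assumption holds).
Step 4: error magnitude e = S_0/v_5 = S_0·∏_{j≠5}(α_5 − α_j) = 9·11 = 99 ≡ 8 (mod 13).
Step 5: correct position 5: c_5 = r_5 − e = 5 − 8 ≡ 10 (mod 13). Hence c = [1, 5, 7, 0, 10].
  Check: interpolating c through the α_i gives m(x) = 3 + 8·x (degree < 2) with m(α_i) = c_i for every i, so c is indeed a codeword.


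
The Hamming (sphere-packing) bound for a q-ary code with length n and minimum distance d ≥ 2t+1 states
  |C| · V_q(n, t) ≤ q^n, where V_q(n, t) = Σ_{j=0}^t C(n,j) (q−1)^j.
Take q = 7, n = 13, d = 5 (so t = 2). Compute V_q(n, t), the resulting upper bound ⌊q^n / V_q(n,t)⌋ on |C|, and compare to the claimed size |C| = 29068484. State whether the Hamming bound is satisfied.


V_q(n, t) = 2887, q^n = 96889010407, Hamming bound = 33560446, |C| = 29068484 ≤ bound (satisfied).

Step 1: Compute V_q(n, t) = Σ_{j=0}^2 C(n, j) (q−1)^j.
  j = 0: C(13,0)·(6)^0 = 1·1 = 1.
  j = 1: C(13,1)·(6)^1 = 13·6 = 78.
  j = 2: C(13,2)·(6)^2 = 78·36 = 2808.
  V_q(n, t) = 1 + 78 + 2808 = 2887.
Step 2: q^n = 7^13 = 96889010407.
Step 3: Hamming bound ⌊q^n / V_q(n,t)⌋ = ⌊96889010407/2887⌋ = 33560446.
Step 4: Compare |C| = 29068484 to 33560446: satisfied.
The claimed |C| lies below the Hamming bound.


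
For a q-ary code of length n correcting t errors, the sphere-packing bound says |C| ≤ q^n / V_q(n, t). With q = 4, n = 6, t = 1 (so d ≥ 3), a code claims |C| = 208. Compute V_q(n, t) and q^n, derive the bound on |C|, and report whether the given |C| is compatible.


V_q(n, t) = 19, q^n = 4096, Hamming bound = 215, |C| = 208 ≤ bound (satisfied).

Step 1: Compute V_q(n, t) = Σ_{j=0}^1 C(n, j) (q−1)^j.
  j = 0: C(6,0)·(3)^0 = 1·1 = 1.
  j = 1: C(6,1)·(3)^1 = 6·3 = 18.
  V_q(n, t) = 1 + 18 = 19.
Step 2: q^n = 4^6 = 4096.
Step 3: Hamming bound ⌊q^n / V_q(n,t)⌋ = ⌊4096/19⌋ = 215.
Step 4: Compare |C| = 208 to 215: satisfied.
The claimed |C| lies below the Hamming bound.


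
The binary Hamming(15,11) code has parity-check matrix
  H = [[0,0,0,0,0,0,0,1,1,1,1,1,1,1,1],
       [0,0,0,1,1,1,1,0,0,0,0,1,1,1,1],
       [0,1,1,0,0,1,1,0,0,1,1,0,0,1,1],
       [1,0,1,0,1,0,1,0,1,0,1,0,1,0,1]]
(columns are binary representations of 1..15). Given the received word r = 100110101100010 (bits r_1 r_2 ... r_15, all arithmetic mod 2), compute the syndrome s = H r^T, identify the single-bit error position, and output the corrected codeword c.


s = (1, 0, 1, 0)^T, error position = 10, corrected codeword c = 100110101000010

Compute s = H r^T mod 2 one row at a time:
  s_1 = 0 + 1 + 1 + 0 + 0 + 0 + 1 + 0 = 3 ≡ 1 (mod 2).
  s_2 = 1 + 1 + 0 + 1 + 0 + 0 + 1 + 0 = 4 ≡ 0 (mod 2).
  s_3 = 0 + 0 + 0 + 1 + 1 + 0 + 1 + 0 = 3 ≡ 1 (mod 2).
  s_4 = 1 + 0 + 1 + 1 + 1 + 0 + 0 + 0 = 4 ≡ 0 (mod 2).
s = (1, 0, 1, 0)^T — this equals column 10 of H (binary 1010), so error is at position 10.
Correct: flip bit 10 of r = 100110101100010 to get c = 100110101000010.


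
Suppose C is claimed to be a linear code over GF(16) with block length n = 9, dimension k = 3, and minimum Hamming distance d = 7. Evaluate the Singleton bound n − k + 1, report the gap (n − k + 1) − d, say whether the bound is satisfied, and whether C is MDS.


Singleton RHS = n − k + 1 = 7, slack = 0, bound satisfied, MDS.

Singleton bound: d ≤ n − k + 1.
Here n = 9, k = 3, so n − k + 1 = 7.
Given d = 7, check d ≤ 7: YES.
Slack = (n − k + 1) − d = 0.
The code is MDS (slack = 0).
Description: the claimed parameters are [9, 3, 7]_16; such a code would be MDS (meets Singleton bound).


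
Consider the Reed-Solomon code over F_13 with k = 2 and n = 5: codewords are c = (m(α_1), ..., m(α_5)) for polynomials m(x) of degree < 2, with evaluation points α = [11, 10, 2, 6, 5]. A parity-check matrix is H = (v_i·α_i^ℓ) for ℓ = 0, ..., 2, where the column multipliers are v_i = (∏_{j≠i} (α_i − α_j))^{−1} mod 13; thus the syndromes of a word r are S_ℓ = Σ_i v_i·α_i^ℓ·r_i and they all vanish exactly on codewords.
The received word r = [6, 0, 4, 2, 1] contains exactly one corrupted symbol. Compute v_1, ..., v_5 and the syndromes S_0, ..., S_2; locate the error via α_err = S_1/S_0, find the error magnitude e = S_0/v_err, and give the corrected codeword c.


S = (5, 12, 8), error at position 5, error magnitude e = 5, c = [6, 0, 4, 2, 9].

Step 1: column multipliers v_i = (∏_{j≠i}(α_i − α_j))^{−1} mod 13.
  i = 1 (α = 11): (11−10)(11−2)(11−6)(11−5) = 1·9·5·6 = 270 ≡ 10, so v_1 = 10^{−1} = 4 (mod 13).
  i = 2 (α = 10): (10−11)(10−2)(10−6)(10−5) = (−1)·8·4·5 = −160 ≡ 9, so v_2 = 9^{−1} = 3 (mod 13).
  i = 3 (α = 2): (2−11)(2−10)(2−6)(2−5) = (−9)·(−8)·(−4)·(−3) = 864 ≡ 6, so v_3 = 6^{−1} = 11 (mod 13).
  i = 4 (α = 6): (6−11)(6−10)(6−2)(6−5) = (−5)·(−4)·4·1 = 80 ≡ 2, so v_4 = 2^{−1} = 7 (mod 13).
  i = 5 (α = 5): (5−11)(5−10)(5−2)(5−6) = (−6)·(−5)·3·(−1) = −90 ≡ 1, so v_5 = 1^{−1} = 1 (mod 13).
  v = [4, 3, 11, 7, 1].
Step 2: syndromes of r = [6, 0, 4, 2, 1] (all sums mod 13).
  S_0 = Σ v_i r_i = 4·6 + 3·0 + 11·4 + 7·2 + 1·1 = 83 ≡ 5.
  S_1 = Σ v_i α_i r_i = 4·11·6 + 3·10·0 + 11·2·4 + 7·6·2 + 1·5·1 = 441 ≡ 12.
  α_i^2 mod 13 = [4, 9, 4, 10, 12].
  S_2 = Σ v_i α_i^2 r_i = 4·4·6 + 3·9·0 + 11·4·4 + 7·10·2 + 1·12·1 = 424 ≡ 8.
  S = (5, 12, 8) ≠ 0, so r is not a codeword (an error is present).
Step 3: locate the error. For a single error e at position i, S_ℓ = v_i·e·α_i^ℓ, so α_err = S_1/S_0.
  S_0^{−1} = 5^{−1} = 8 (mod 13), so α_err = 12·8 = 96 ≡ 5 = α_5. Error position i = 5.
  Consistency check: S_2/S_1 = 8·12 = 96 ≡ 5 = α_err ✓ (single-error assumption holds).
Step 4: error magnitude e = S_0/v_5 = S_0·∏_{j≠5}(α_5 − α_j) = 5·1 = 5 ≡ 5 (mod 13).
Step 5: correct position 5: c_5 = r_5 − e = 1 − 5 ≡ 9 (mod 13). Hence c = [6, 0, 4, 2, 9].
  Check: interpolating c through the α_i gives m(x) = 5 + 6·x (degree < 2) with m(α_i) = c_i for every i, so c is indeed a codeword.


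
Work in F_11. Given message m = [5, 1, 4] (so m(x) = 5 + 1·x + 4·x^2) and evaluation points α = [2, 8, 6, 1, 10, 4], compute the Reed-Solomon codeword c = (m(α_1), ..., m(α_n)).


c = [1, 5, 1, 10, 8, 7]

Message polynomial: m(x) = 5 + 1·x + 4·x^2 (mod 11).
For each evaluation point α_i, compute m(α_i) mod 11:
  α_1 = 2: Horner steps 4 → 9 → 1, so m(2) = 1.
  α_2 = 8: Horner steps 4 → 0 → 5, so m(8) = 5.
  α_3 = 6: Horner steps 4 → 3 → 1, so m(6) = 1.
  α_4 = 1: Horner steps 4 → 5 → 10, so m(1) = 10.
  α_5 = 10: Horner steps 4 → 8 → 8, so m(10) = 8.
  α_6 = 4: Horner steps 4 → 6 → 7, so m(4) = 7.
Codeword c = [1, 5, 1, 10, 8, 7] ∈ F_11^6.


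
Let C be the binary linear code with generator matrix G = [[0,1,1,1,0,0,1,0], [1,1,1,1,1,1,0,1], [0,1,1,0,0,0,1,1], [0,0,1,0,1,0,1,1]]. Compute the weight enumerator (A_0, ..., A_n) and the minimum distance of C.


Weight distribution: A_0 = 1, A_2 = 2, A_3 = 1, A_4 = 5, A_5 = 6, A_7 = 1. Minimum distance d = 2.

Enumerate all 2^4 = 16 messages m ∈ F_2^4.
For each, compute codeword c = mG in F_2^8, then tally its weight.
  m = 0000 → c = 00000000, weight = 0.
  m = 1000 → c = 01110010, weight = 4.
  m = 0100 → c = 11111101, weight = 7.
  m = 1100 → c = 10001111, weight = 5.
  m = 0010 → c = 01100011, weight = 4.
  m = 1010 → c = 00010001, weight = 2.
  m = 0110 → c = 10011110, weight = 5.
  m = 1110 → c = 11101100, weight = 5.
  m = 0001 → c = 00101011, weight = 4.
  m = 1001 → c = 01011001, weight = 4.
  m = 0101 → c = 11010110, weight = 5.
  m = 1101 → c = 10100100, weight = 3.
  m = 0011 → c = 01001000, weight = 2.
  m = 1011 → c = 00111010, weight = 4.
  m = 0111 → c = 10110101, weight = 5.
  m = 1111 → c = 11000111, weight = 5.
Tally weights:
  weight 0: 1 codewords.
  weight 2: 2 codewords.
  weight 3: 1 codewords.
  weight 4: 5 codewords.
  weight 5: 6 codewords.
  weight 7: 1 codewords.
Minimum distance d = smallest w > 0 with A_w > 0 = 2.
Sanity: Σ A_w = 16 = 2^4 = 16 ✓.


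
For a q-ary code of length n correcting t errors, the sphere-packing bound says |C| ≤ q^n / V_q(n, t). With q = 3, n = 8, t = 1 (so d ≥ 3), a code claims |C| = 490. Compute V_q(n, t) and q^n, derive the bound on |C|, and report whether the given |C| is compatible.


V_q(n, t) = 17, q^n = 6561, Hamming bound = 385, |C| = 490 > bound (violated).

Step 1: Compute V_q(n, t) = Σ_{j=0}^1 C(n, j) (q−1)^j.
  j = 0: C(8,0)·(2)^0 = 1·1 = 1.
  j = 1: C(8,1)·(2)^1 = 8·2 = 16.
  V_q(n, t) = 1 + 16 = 17.
Step 2: q^n = 3^8 = 6561.
Step 3: Hamming bound ⌊q^n / V_q(n,t)⌋ = ⌊6561/17⌋ = 385.
Step 4: Compare |C| = 490 to 385: violated.
The claimed |C| lies above the Hamming bound, so no 3-ary code of length 8 with d ≥ 3 can have 490 codewords.


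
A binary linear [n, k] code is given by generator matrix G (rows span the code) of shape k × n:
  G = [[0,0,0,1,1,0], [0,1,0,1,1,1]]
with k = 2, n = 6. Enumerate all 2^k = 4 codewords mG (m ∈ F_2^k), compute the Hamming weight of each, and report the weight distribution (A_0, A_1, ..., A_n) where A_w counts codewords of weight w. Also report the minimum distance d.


Weight distribution: A_0 = 1, A_2 = 2, A_4 = 1. Minimum distance d = 2.

Enumerate all 2^2 = 4 messages m ∈ F_2^2.
For each, compute codeword c = mG in F_2^6, then tally its weight.
  m = 00 → c = 000000, weight = 0.
  m = 10 → c = 000110, weight = 2.
  m = 01 → c = 010111, weight = 4.
  m = 11 → c = 010001, weight = 2.
Tally weights:
  weight 0: 1 codewords.
  weight 2: 2 codewords.
  weight 4: 1 codewords.
Minimum distance d = smallest w > 0 with A_w > 0 = 2.
Sanity: Σ A_w = 4 = 2^2 = 4 ✓.


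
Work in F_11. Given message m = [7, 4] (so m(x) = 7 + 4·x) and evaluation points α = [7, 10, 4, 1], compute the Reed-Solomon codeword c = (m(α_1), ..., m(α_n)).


c = [2, 3, 1, 0]

Message polynomial: m(x) = 7 + 4·x (mod 11).
For each evaluation point α_i, compute m(α_i) mod 11:
  α_1 = 7: Horner steps 4 → 2, so m(7) = 2.
  α_2 = 10: Horner steps 4 → 3, so m(10) = 3.
  α_3 = 4: Horner steps 4 → 1, so m(4) = 1.
  α_4 = 1: Horner steps 4 → 0, so m(1) = 0.
Codeword c = [2, 3, 1, 0] ∈ F_11^4.


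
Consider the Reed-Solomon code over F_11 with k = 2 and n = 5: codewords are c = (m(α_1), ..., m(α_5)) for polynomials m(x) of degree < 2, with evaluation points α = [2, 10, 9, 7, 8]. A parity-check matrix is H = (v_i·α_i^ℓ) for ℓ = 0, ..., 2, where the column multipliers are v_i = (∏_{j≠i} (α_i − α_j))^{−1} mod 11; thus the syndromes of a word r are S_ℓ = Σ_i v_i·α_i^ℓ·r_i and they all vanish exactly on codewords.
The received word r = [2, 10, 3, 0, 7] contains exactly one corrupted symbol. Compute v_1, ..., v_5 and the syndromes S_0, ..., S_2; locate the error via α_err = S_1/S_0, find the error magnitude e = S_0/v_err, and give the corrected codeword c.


S = (6, 1, 2), error at position 1, error magnitude e = 4, c = [9, 10, 3, 0, 7].

Step 1: column multipliers v_i = (∏_{j≠i}(α_i − α_j))^{−1} mod 11.
  i = 1 (α = 2): (2−10)(2−9)(2−7)(2−8) = (−8)·(−7)·(−5)·(−6) = 1680 ≡ 8, so v_1 = 8^{−1} = 7 (mod 11).
  i = 2 (α = 10): (10−2)(10−9)(10−7)(10−8) = 8·1·3·2 = 48 ≡ 4, so v_2 = 4^{−1} = 3 (mod 11).
  i = 3 (α = 9): (9−2)(9−10)(9−7)(9−8) = 7·(−1)·2·1 = −14 ≡ 8, so v_3 = 8^{−1} = 7 (mod 11).
  i = 4 (α = 7): (7−2)(7−10)(7−9)(7−8) = 5·(−3)·(−2)·(−1) = −30 ≡ 3, so v_4 = 3^{−1} = 4 (mod 11).
  i = 5 (α = 8): (8−2)(8−10)(8−9)(8−7) = 6·(−2)·(−1)·1 = 12 ≡ 1, so v_5 = 1^{−1} = 1 (mod 11).
  v = [7, 3, 7, 4, 1].
Step 2: syndromes of r = [2, 10, 3, 0, 7] (all sums mod 11).
  S_0 = Σ v_i r_i = 7·2 + 3·10 + 7·3 + 4·0 + 1·7 = 72 ≡ 6.
  S_1 = Σ v_i α_i r_i = 7·2·2 + 3·10·10 + 7·9·3 + 4·7·0 + 1·8·7 = 573 ≡ 1.
  α_i^2 mod 11 = [4, 1, 4, 5, 9].
  S_2 = Σ v_i α_i^2 r_i = 7·4·2 + 3·1·10 + 7·4·3 + 4·5·0 + 1·9·7 = 233 ≡ 2.
  S = (6, 1, 2) ≠ 0, so r is not a codeword (an error is present).
Step 3: locate the error. For a single error e at position i, S_ℓ = v_i·e·α_i^ℓ, so α_err = S_1/S_0.
  S_0^{−1} = 6^{−1} = 2 (mod 11), so α_err = 1·2 = 2 ≡ 2 = α_1. Error position i = 1.
  Consistency check: S_2/S_1 = 2·1 = 2 ≡ 2 = α_err ✓ (single-error assumption holds).
Step 4: error magnitude e = S_0/v_1 = S_0·∏_{j≠1}(α_1 − α_j) = 6·8 = 48 ≡ 4 (mod 11).
Step 5: correct position 1: c_1 = r_1 − e = 2 − 4 ≡ 9 (mod 11). Hence c = [9, 10, 3, 0, 7].
  Check: interpolating c through the α_i gives m(x) = 6 + 7·x (degree < 2) with m(α_i) = c_i for every i, so c is indeed a codeword.


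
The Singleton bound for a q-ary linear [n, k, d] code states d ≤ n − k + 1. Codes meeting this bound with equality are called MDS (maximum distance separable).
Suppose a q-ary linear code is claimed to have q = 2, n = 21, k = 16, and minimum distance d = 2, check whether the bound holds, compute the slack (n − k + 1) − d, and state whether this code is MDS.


Singleton RHS = n − k + 1 = 6, slack = 4, bound satisfied, not MDS.

Singleton bound: d ≤ n − k + 1.
Here n = 21, k = 16, so n − k + 1 = 6.
Given d = 2, check d ≤ 6: YES.
Slack = (n − k + 1) − d = 4.
The code is NOT MDS (slack = 4 > 0).
Description: the claimed parameters are [21, 16, 2]_2; such a code would be non-MDS.


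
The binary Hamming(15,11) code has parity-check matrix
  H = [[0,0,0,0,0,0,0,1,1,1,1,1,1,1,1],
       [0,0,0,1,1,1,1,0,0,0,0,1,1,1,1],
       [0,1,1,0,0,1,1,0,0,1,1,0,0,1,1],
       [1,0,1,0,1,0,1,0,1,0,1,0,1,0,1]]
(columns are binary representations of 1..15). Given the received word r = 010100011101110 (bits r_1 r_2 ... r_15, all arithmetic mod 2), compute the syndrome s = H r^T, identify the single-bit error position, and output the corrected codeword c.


s = (0, 0, 1, 0)^T, error position = 2, corrected codeword c = 000100011101110

Compute s = H r^T mod 2 one row at a time:
  s_1 = 1 + 1 + 1 + 0 + 1 + 1 + 1 + 0 = 6 ≡ 0 (mod 2).
  s_2 = 1 + 0 + 0 + 0 + 1 + 1 + 1 + 0 = 4 ≡ 0 (mod 2).
  s_3 = 1 + 0 + 0 + 0 + 1 + 0 + 1 + 0 = 3 ≡ 1 (mod 2).
  s_4 = 0 + 0 + 0 + 0 + 1 + 0 + 1 + 0 = 2 ≡ 0 (mod 2).
s = (0, 0, 1, 0)^T — this equals column 2 of H (binary 0010), so error is at position 2.
Correct: flip bit 2 of r = 010100011101110 to get c = 000100011101110.


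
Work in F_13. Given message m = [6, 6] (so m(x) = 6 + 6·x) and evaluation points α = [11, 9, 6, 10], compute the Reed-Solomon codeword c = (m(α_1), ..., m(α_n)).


c = [7, 8, 3, 1]

Message polynomial: m(x) = 6 + 6·x (mod 13).
For each evaluation point α_i, compute m(α_i) mod 13:
  α_1 = 11: Horner steps 6 → 7, so m(11) = 7.
  α_2 = 9: Horner steps 6 → 8, so m(9) = 8.
  α_3 = 6: Horner steps 6 → 3, so m(6) = 3.
  α_4 = 10: Horner steps 6 → 1, so m(10) = 1.
Codeword c = [7, 8, 3, 1] ∈ F_13^4.


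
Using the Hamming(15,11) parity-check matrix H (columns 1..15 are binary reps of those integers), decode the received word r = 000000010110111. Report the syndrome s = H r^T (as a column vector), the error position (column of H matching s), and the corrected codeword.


s = (0, 1, 0, 1)^T, error position = 5, corrected codeword c = 000010010110111

Compute s = H r^T mod 2 one row at a time:
  s_1 = 1 + 0 + 1 + 1 + 0 + 1 + 1 + 1 = 6 ≡ 0 (mod 2).
  s_2 = 0 + 0 + 0 + 0 + 0 + 1 + 1 + 1 = 3 ≡ 1 (mod 2).
  s_3 = 0 + 0 + 0 + 0 + 1 + 1 + 1 + 1 = 4 ≡ 0 (mod 2).
  s_4 = 0 + 0 + 0 + 0 + 0 + 1 + 1 + 1 = 3 ≡ 1 (mod 2).
s = (0, 1, 0, 1)^T — this equals column 5 of H (binary 0101), so error is at position 5.
Correct: flip bit 5 of r = 000000010110111 to get c = 000010010110111.


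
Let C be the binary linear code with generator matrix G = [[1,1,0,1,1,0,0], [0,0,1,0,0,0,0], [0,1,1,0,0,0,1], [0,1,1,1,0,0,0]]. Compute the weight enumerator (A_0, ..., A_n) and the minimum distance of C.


Weight distribution: A_0 = 1, A_1 = 1, A_2 = 4, A_3 = 4, A_4 = 3, A_5 = 3. Minimum distance d = 1.

Enumerate all 2^4 = 16 messages m ∈ F_2^4.
For each, compute codeword c = mG in F_2^7, then tally its weight.
  m = 0000 → c = 0000000, weight = 0.
  m = 1000 → c = 1101100, weight = 4.
  m = 0100 → c = 0010000, weight = 1.
  m = 1100 → c = 1111100, weight = 5.
  m = 0010 → c = 0110001, weight = 3.
  m = 1010 → c = 1011101, weight = 5.
  m = 0110 → c = 0100001, weight = 2.
  m = 1110 → c = 1001101, weight = 4.
  m = 0001 → c = 0111000, weight = 3.
  m = 1001 → c = 1010100, weight = 3.
  m = 0101 → c = 0101000, weight = 2.
  m = 1101 → c = 1000100, weight = 2.
  m = 0011 → c = 0001001, weight = 2.
  m = 1011 → c = 1100101, weight = 4.
  m = 0111 → c = 0011001, weight = 3.
  m = 1111 → c = 1110101, weight = 5.
Tally weights:
  weight 0: 1 codewords.
  weight 1: 1 codewords.
  weight 2: 4 codewords.
  weight 3: 4 codewords.
  weight 4: 3 codewords.
  weight 5: 3 codewords.
Minimum distance d = smallest w > 0 with A_w > 0 = 1.
Sanity: Σ A_w = 16 = 2^4 = 16 ✓.


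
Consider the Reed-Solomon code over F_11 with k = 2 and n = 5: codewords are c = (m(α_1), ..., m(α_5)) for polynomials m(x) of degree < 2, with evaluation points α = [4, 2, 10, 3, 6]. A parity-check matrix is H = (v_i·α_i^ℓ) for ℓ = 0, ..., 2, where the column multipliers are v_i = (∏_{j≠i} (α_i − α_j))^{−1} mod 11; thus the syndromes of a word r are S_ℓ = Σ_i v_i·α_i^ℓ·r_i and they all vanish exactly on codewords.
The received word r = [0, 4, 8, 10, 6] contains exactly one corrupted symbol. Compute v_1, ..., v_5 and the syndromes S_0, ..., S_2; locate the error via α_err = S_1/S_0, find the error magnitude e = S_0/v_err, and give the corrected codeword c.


S = (3, 1, 4), error at position 1, error magnitude e = 6, c = [5, 4, 8, 10, 6].

Step 1: column multipliers v_i = (∏_{j≠i}(α_i − α_j))^{−1} mod 11.
  i = 1 (α = 4): (4−2)(4−10)(4−3)(4−6) = 2·(−6)·1·(−2) = 24 ≡ 2, so v_1 = 2^{−1} = 6 (mod 11).
  i = 2 (α = 2): (2−4)(2−10)(2−3)(2−6) = (−2)·(−8)·(−1)·(−4) = 64 ≡ 9, so v_2 = 9^{−1} = 5 (mod 11).
  i = 3 (α = 10): (10−4)(10−2)(10−3)(10−6) = 6·8·7·4 = 1344 ≡ 2, so v_3 = 2^{−1} = 6 (mod 11).
  i = 4 (α = 3): (3−4)(3−2)(3−10)(3−6) = (−1)·1·(−7)·(−3) = −21 ≡ 1, so v_4 = 1^{−1} = 1 (mod 11).
  i = 5 (α = 6): (6−4)(6−2)(6−10)(6−3) = 2·4·(−4)·3 = −96 ≡ 3, so v_5 = 3^{−1} = 4 (mod 11).
  v = [6, 5, 6, 1, 4].
Step 2: syndromes of r = [0, 4, 8, 10, 6] (all sums mod 11).
  S_0 = Σ v_i r_i = 6·0 + 5·4 + 6·8 + 1·10 + 4·6 = 102 ≡ 3.
  S_1 = Σ v_i α_i r_i = 6·4·0 + 5·2·4 + 6·10·8 + 1·3·10 + 4·6·6 = 694 ≡ 1.
  α_i^2 mod 11 = [5, 4, 1, 9, 3].
  S_2 = Σ v_i α_i^2 r_i = 6·5·0 + 5·4·4 + 6·1·8 + 1·9·10 + 4·3·6 = 290 ≡ 4.
  S = (3, 1, 4) ≠ 0, so r is not a codeword (an error is present).
Step 3: locate the error. For a single error e at position i, S_ℓ = v_i·e·α_i^ℓ, so α_err = S_1/S_0.
  S_0^{−1} = 3^{−1} = 4 (mod 11), so α_err = 1·4 = 4 ≡ 4 = α_1. Error position i = 1.
  Consistency check: S_2/S_1 = 4·1 = 4 ≡ 4 = α_err ✓ (single-error assumption holds).
Step 4: error magnitude e = S_0/v_1 = S_0·∏_{j≠1}(α_1 − α_j) = 3·2 = 6 ≡ 6 (mod 11).
Step 5: correct position 1: c_1 = r_1 − e = 0 − 6 ≡ 5 (mod 11). Hence c = [5, 4, 8, 10, 6].
  Check: interpolating c through the α_i gives m(x) = 3 + 6·x (degree < 2) with m(α_i) = c_i for every i, so c is indeed a codeword.


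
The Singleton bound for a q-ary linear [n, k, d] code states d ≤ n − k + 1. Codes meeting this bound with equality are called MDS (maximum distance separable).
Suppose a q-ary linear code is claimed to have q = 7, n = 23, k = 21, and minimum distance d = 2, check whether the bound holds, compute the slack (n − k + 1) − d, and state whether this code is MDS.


Singleton RHS = n − k + 1 = 3, slack = 1, bound satisfied, not MDS.

Singleton bound: d ≤ n − k + 1.
Here n = 23, k = 21, so n − k + 1 = 3.
Given d = 2, check d ≤ 3: YES.
Slack = (n − k + 1) − d = 1.
The code is NOT MDS (slack = 1 > 0).
Description: the claimed parameters are [23, 21, 2]_7; such a code would be non-MDS.


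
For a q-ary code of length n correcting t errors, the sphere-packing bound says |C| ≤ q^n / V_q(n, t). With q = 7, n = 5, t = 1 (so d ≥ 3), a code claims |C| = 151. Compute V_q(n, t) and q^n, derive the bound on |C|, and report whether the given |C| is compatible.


V_q(n, t) = 31, q^n = 16807, Hamming bound = 542, |C| = 151 ≤ bound (satisfied).

Step 1: Compute V_q(n, t) = Σ_{j=0}^1 C(n, j) (q−1)^j.
  j = 0: C(5,0)·(6)^0 = 1·1 = 1.
  j = 1: C(5,1)·(6)^1 = 5·6 = 30.
  V_q(n, t) = 1 + 30 = 31.
Step 2: q^n = 7^5 = 16807.
Step 3: Hamming bound ⌊q^n / V_q(n,t)⌋ = ⌊16807/31⌋ = 542.
Step 4: Compare |C| = 151 to 542: satisfied.
The claimed |C| lies below the Hamming bound.


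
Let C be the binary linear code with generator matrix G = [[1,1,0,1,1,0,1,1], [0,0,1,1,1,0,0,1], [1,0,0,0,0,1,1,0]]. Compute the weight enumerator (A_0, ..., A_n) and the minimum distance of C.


Weight distribution: A_0 = 1, A_3 = 2, A_4 = 2, A_5 = 1, A_6 = 1, A_7 = 1. Minimum distance d = 3.

Enumerate all 2^3 = 8 messages m ∈ F_2^3.
For each, compute codeword c = mG in F_2^8, then tally its weight.
  m = 000 → c = 00000000, weight = 0.
  m = 100 → c = 11011011, weight = 6.
  m = 010 → c = 00111001, weight = 4.
  m = 110 → c = 11100010, weight = 4.
  m = 001 → c = 10000110, weight = 3.
  m = 101 → c = 01011101, weight = 5.
  m = 011 → c = 10111111, weight = 7.
  m = 111 → c = 01100100, weight = 3.
Tally weights:
  weight 0: 1 codewords.
  weight 3: 2 codewords.
  weight 4: 2 codewords.
  weight 5: 1 codewords.
  weight 6: 1 codewords.
  weight 7: 1 codewords.
Minimum distance d = smallest w > 0 with A_w > 0 = 3.
Sanity: Σ A_w = 8 = 2^3 = 8 ✓.


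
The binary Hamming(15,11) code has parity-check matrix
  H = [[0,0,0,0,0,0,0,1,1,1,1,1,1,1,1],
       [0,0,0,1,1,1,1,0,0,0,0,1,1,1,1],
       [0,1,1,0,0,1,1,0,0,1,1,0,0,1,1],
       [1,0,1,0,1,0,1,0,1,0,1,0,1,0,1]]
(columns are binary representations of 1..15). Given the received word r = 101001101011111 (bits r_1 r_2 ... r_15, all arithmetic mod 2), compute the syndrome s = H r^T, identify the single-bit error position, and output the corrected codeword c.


s = (0, 0, 0, 1)^T, error position = 1, corrected codeword c = 001001101011111

Compute s = H r^T mod 2 one row at a time:
  s_1 = 0 + 1 + 0 + 1 + 1 + 1 + 1 + 1 = 6 ≡ 0 (mod 2).
  s_2 = 0 + 0 + 1 + 1 + 1 + 1 + 1 + 1 = 6 ≡ 0 (mod 2).
  s_3 = 0 + 1 + 1 + 1 + 0 + 1 + 1 + 1 = 6 ≡ 0 (mod 2).
  s_4 = 1 + 1 + 0 + 1 + 1 + 1 + 1 + 1 = 7 ≡ 1 (mod 2).
s = (0, 0, 0, 1)^T — this equals column 1 of H (binary 0001), so error is at position 1.
Correct: flip bit 1 of r = 101001101011111 to get c = 001001101011111.


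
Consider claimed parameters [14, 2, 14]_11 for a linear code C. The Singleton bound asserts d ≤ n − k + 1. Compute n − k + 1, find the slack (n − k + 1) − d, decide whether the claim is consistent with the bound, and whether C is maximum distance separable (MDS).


Singleton RHS = n − k + 1 = 13, slack = -1, bound violated (no such code; not MDS).

Singleton bound: d ≤ n − k + 1.
Here n = 14, k = 2, so n − k + 1 = 13.
Given d = 14, check d ≤ 13: NO.
Slack = (n − k + 1) − d = -1.
The slack is negative: d = 14 exceeds n − k + 1 = 13 by 1, so the Singleton bound is violated and no linear [14, 2, 14]_11 code can exist. In particular it is not MDS (MDS requires d = n − k + 1 exactly).
Description: the claimed parameters are [14, 2, 14]_11; such a code would be impossible (violates the Singleton bound).


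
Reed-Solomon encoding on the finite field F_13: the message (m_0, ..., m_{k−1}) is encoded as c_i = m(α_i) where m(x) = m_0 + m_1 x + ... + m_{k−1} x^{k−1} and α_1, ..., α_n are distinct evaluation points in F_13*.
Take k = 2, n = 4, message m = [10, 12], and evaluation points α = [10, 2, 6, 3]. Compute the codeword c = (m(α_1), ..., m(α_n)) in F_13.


c = [0, 8, 4, 7]

Message polynomial: m(x) = 10 + 12·x (mod 13).
For each evaluation point α_i, compute m(α_i) mod 13:
  α_1 = 10: Horner steps 12 → 0, so m(10) = 0.
  α_2 = 2: Horner steps 12 → 8, so m(2) = 8.
  α_3 = 6: Horner steps 12 → 4, so m(6) = 4.
  α_4 = 3: Horner steps 12 → 7, so m(3) = 7.
Codeword c = [0, 8, 4, 7] ∈ F_13^4.


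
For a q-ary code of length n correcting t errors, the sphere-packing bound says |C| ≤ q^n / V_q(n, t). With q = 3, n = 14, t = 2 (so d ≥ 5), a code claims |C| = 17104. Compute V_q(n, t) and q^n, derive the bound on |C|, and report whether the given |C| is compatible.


V_q(n, t) = 393, q^n = 4782969, Hamming bound = 12170, |C| = 17104 > bound (violated).

Step 1: Compute V_q(n, t) = Σ_{j=0}^2 C(n, j) (q−1)^j.
  j = 0: C(14,0)·(2)^0 = 1·1 = 1.
  j = 1: C(14,1)·(2)^1 = 14·2 = 28.
  j = 2: C(14,2)·(2)^2 = 91·4 = 364.
  V_q(n, t) = 1 + 28 + 364 = 393.
Step 2: q^n = 3^14 = 4782969.
Step 3: Hamming bound ⌊q^n / V_q(n,t)⌋ = ⌊4782969/393⌋ = 12170.
Step 4: Compare |C| = 17104 to 12170: violated.
The claimed |C| lies above the Hamming bound, so no 3-ary code of length 14 with d ≥ 5 can have 17104 codewords.


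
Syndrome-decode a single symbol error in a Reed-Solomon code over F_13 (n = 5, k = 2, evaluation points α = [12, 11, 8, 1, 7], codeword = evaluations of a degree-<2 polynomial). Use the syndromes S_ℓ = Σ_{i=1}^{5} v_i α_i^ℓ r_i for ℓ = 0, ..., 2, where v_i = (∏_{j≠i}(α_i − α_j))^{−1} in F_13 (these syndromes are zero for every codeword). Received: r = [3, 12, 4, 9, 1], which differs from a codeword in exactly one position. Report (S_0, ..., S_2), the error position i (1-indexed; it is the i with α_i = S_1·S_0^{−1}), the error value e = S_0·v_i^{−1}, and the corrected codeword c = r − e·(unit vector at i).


S = (9, 8, 10), error at position 2, error magnitude e = 12, c = [3, 0, 4, 9, 1].

Step 1: column multipliers v_i = (∏_{j≠i}(α_i − α_j))^{−1} mod 13.
  i = 1 (α = 12): (12−11)(12−8)(12−1)(12−7) = 1·4·11·5 = 220 ≡ 12, so v_1 = 12^{−1} = 12 (mod 13).
  i = 2 (α = 11): (11−12)(11−8)(11−1)(11−7) = (−1)·3·10·4 = −120 ≡ 10, so v_2 = 10^{−1} = 4 (mod 13).
  i = 3 (α = 8): (8−12)(8−11)(8−1)(8−7) = (−4)·(−3)·7·1 = 84 ≡ 6, so v_3 = 6^{−1} = 11 (mod 13).
  i = 4 (α = 1): (1−12)(1−11)(1−8)(1−7) = (−11)·(−10)·(−7)·(−6) = 4620 ≡ 5, so v_4 = 5^{−1} = 8 (mod 13).
  i = 5 (α = 7): (7−12)(7−11)(7−8)(7−1) = (−5)·(−4)·(−1)·6 = −120 ≡ 10, so v_5 = 10^{−1} = 4 (mod 13).
  v = [12, 4, 11, 8, 4].
Step 2: syndromes of r = [3, 12, 4, 9, 1] (all sums mod 13).
  S_0 = Σ v_i r_i = 12·3 + 4·12 + 11·4 + 8·9 + 4·1 = 204 ≡ 9.
  S_1 = Σ v_i α_i r_i = 12·12·3 + 4·11·12 + 11·8·4 + 8·1·9 + 4·7·1 = 1412 ≡ 8.
  α_i^2 mod 13 = [1, 4, 12, 1, 10].
  S_2 = Σ v_i α_i^2 r_i = 12·1·3 + 4·4·12 + 11·12·4 + 8·1·9 + 4·10·1 = 868 ≡ 10.
  S = (9, 8, 10) ≠ 0, so r is not a codeword (an error is present).
Step 3: locate the error. For a single error e at position i, S_ℓ = v_i·e·α_i^ℓ, so α_err = S_1/S_0.
  S_0^{−1} = 9^{−1} = 3 (mod 13), so α_err = 8·3 = 24 ≡ 11 = α_2. Error position i = 2.
  Consistency check: S_2/S_1 = 10·5 = 50 ≡ 11 = α_err ✓ (single-error assumption holds).
Step 4: error magnitude e = S_0/v_2 = S_0·∏_{j≠2}(α_2 − α_j) = 9·10 = 90 ≡ 12 (mod 13).
Step 5: correct position 2: c_2 = r_2 − e = 12 − 12 ≡ 0 (mod 13). Hence c = [3, 0, 4, 9, 1].
  Check: interpolating c through the α_i gives m(x) = 6 + 3·x (degree < 2) with m(α_i) = c_i for every i, so c is indeed a codeword.


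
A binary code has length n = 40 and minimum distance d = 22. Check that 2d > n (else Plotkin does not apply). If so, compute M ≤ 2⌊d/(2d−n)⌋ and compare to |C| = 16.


Plotkin bound M ≤ 10; given |C| = 16 > bound (violated).

Check applicability: 2d = 44, n = 40.
2d − n = 4 > 0, so Plotkin applies.
Compute d/(2d−n) = 22/4 ≈ 5.5000.
⌊d/(2d−n)⌋ = 5.
Plotkin bound: M ≤ 2·5 = 10.
Given |C| = 16, check: VIOLATED.
This |C| is above the Plotkin bound, so no binary code with n = 40, d = 22 and 16 codewords exists.


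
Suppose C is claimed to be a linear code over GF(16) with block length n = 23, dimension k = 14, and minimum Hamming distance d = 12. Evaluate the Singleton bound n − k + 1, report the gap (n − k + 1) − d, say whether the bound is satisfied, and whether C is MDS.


Singleton RHS = n − k + 1 = 10, slack = -2, bound violated (no such code; not MDS).

Singleton bound: d ≤ n − k + 1.
Here n = 23, k = 14, so n − k + 1 = 10.
Given d = 12, check d ≤ 10: NO.
Slack = (n − k + 1) − d = -2.
The slack is negative: d = 12 exceeds n − k + 1 = 10 by 2, so the Singleton bound is violated and no linear [23, 14, 12]_16 code can exist. In particular it is not MDS (MDS requires d = n − k + 1 exactly).
Description: the claimed parameters are [23, 14, 12]_16; such a code would be impossible (violates the Singleton bound).


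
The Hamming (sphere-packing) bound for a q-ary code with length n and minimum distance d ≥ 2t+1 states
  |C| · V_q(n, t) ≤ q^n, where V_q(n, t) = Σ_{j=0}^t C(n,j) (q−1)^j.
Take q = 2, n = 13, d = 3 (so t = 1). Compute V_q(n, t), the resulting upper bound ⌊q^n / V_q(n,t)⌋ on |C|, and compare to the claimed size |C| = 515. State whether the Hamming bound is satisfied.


V_q(n, t) = 14, q^n = 8192, Hamming bound = 585, |C| = 515 ≤ bound (satisfied).

Step 1: Compute V_q(n, t) = Σ_{j=0}^1 C(n, j) (q−1)^j.
  j = 0: C(13,0)·(1)^0 = 1·1 = 1.
  j = 1: C(13,1)·(1)^1 = 13·1 = 13.
  V_q(n, t) = 1 + 13 = 14.
Step 2: q^n = 2^13 = 8192.
Step 3: Hamming bound ⌊q^n / V_q(n,t)⌋ = ⌊8192/14⌋ = 585.
Step 4: Compare |C| = 515 to 585: satisfied.
The claimed |C| lies below the Hamming bound.


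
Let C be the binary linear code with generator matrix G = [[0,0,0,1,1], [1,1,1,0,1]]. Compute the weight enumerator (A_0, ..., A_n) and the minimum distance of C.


Weight distribution: A_0 = 1, A_2 = 1, A_4 = 2. Minimum distance d = 2.

Enumerate all 2^2 = 4 messages m ∈ F_2^2.
For each, compute codeword c = mG in F_2^5, then tally its weight.
  m = 00 → c = 00000, weight = 0.
  m = 10 → c = 00011, weight = 2.
  m = 01 → c = 11101, weight = 4.
  m = 11 → c = 11110, weight = 4.
Tally weights:
  weight 0: 1 codewords.
  weight 2: 1 codewords.
  weight 4: 2 codewords.
Minimum distance d = smallest w > 0 with A_w > 0 = 2.
Sanity: Σ A_w = 4 = 2^2 = 4 ✓.


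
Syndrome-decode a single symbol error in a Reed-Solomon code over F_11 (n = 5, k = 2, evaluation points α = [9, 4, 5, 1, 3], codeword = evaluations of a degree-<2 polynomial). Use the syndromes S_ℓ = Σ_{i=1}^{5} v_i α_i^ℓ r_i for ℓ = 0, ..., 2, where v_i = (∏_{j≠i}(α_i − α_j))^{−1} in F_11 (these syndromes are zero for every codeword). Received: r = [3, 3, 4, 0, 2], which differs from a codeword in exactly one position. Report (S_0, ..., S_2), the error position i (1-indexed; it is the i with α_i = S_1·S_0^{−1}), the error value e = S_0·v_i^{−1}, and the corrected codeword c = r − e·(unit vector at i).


S = (2, 7, 8), error at position 1, error magnitude e = 6, c = [8, 3, 4, 0, 2].

Step 1: column multipliers v_i = (∏_{j≠i}(α_i − α_j))^{−1} mod 11.
  i = 1 (α = 9): (9−4)(9−5)(9−1)(9−3) = 5·4·8·6 = 960 ≡ 3, so v_1 = 3^{−1} = 4 (mod 11).
  i = 2 (α = 4): (4−9)(4−5)(4−1)(4−3) = (−5)·(−1)·3·1 = 15 ≡ 4, so v_2 = 4^{−1} = 3 (mod 11).
  i = 3 (α = 5): (5−9)(5−4)(5−1)(5−3) = (−4)·1·4·2 = −32 ≡ 1, so v_3 = 1^{−1} = 1 (mod 11).
  i = 4 (α = 1): (1−9)(1−4)(1−5)(1−3) = (−8)·(−3)·(−4)·(−2) = 192 ≡ 5, so v_4 = 5^{−1} = 9 (mod 11).
  i = 5 (α = 3): (3−9)(3−4)(3−5)(3−1) = (−6)·(−1)·(−2)·2 = −24 ≡ 9, so v_5 = 9^{−1} = 5 (mod 11).
  v = [4, 3, 1, 9, 5].
Step 2: syndromes of r = [3, 3, 4, 0, 2] (all sums mod 11).
  S_0 = Σ v_i r_i = 4·3 + 3·3 + 1·4 + 9·0 + 5·2 = 35 ≡ 2.
  S_1 = Σ v_i α_i r_i = 4·9·3 + 3·4·3 + 1·5·4 + 9·1·0 + 5·3·2 = 194 ≡ 7.
  α_i^2 mod 11 = [4, 5, 3, 1, 9].
  S_2 = Σ v_i α_i^2 r_i = 4·4·3 + 3·5·3 + 1·3·4 + 9·1·0 + 5·9·2 = 195 ≡ 8.
  S = (2, 7, 8) ≠ 0, so r is not a codeword (an error is present).
Step 3: locate the error. For a single error e at position i, S_ℓ = v_i·e·α_i^ℓ, so α_err = S_1/S_0.
  S_0^{−1} = 2^{−1} = 6 (mod 11), so α_err = 7·6 = 42 ≡ 9 = α_1. Error position i = 1.
  Consistency check: S_2/S_1 = 8·8 = 64 ≡ 9 = α_err ✓ (single-error assumption holds).
Step 4: error magnitude e = S_0/v_1 = S_0·∏_{j≠1}(α_1 − α_j) = 2·3 = 6 ≡ 6 (mod 11).
Step 5: correct position 1: c_1 = r_1 − e = 3 − 6 ≡ 8 (mod 11). Hence c = [8, 3, 4, 0, 2].
  Check: interpolating c through the α_i gives m(x) = 10 + 1·x (degree < 2) with m(α_i) = c_i for every i, so c is indeed a codeword.


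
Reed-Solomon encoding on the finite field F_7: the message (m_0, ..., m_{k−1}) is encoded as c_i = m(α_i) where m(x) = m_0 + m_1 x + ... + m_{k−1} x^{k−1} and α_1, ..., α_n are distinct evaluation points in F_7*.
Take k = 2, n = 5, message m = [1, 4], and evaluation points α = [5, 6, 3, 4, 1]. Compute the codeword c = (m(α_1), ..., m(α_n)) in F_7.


c = [0, 4, 6, 3, 5]

Message polynomial: m(x) = 1 + 4·x (mod 7).
For each evaluation point α_i, compute m(α_i) mod 7:
  α_1 = 5: Horner steps 4 → 0, so m(5) = 0.
  α_2 = 6: Horner steps 4 → 4, so m(6) = 4.
  α_3 = 3: Horner steps 4 → 6, so m(3) = 6.
  α_4 = 4: Horner steps 4 → 3, so m(4) = 3.
  α_5 = 1: Horner steps 4 → 5, so m(1) = 5.
Codeword c = [0, 4, 6, 3, 5] ∈ F_7^5.


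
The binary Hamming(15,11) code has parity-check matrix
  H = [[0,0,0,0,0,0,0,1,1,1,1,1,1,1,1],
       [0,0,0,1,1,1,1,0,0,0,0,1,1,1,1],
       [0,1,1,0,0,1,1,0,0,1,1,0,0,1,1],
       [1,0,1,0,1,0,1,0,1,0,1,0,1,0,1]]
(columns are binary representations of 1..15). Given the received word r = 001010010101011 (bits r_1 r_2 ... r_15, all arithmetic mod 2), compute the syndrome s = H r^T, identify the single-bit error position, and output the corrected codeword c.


s = (1, 0, 0, 1)^T, error position = 9, corrected codeword c = 001010011101011

Compute s = H r^T mod 2 one row at a time:
  s_1 = 1 + 0 + 1 + 0 + 1 + 0 + 1 + 1 = 5 ≡ 1 (mod 2).
  s_2 = 0 + 1 + 0 + 0 + 1 + 0 + 1 + 1 = 4 ≡ 0 (mod 2).
  s_3 = 0 + 1 + 0 + 0 + 1 + 0 + 1 + 1 = 4 ≡ 0 (mod 2).
  s_4 = 0 + 1 + 1 + 0 + 0 + 0 + 0 + 1 = 3 ≡ 1 (mod 2).
s = (1, 0, 0, 1)^T — this equals column 9 of H (binary 1001), so error is at position 9.
Correct: flip bit 9 of r = 001010010101011 to get c = 001010011101011.


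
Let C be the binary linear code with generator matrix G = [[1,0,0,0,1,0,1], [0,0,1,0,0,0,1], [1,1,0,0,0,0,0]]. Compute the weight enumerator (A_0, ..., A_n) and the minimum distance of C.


Weight distribution: A_0 = 1, A_2 = 2, A_3 = 4, A_4 = 1. Minimum distance d = 2.

Enumerate all 2^3 = 8 messages m ∈ F_2^3.
For each, compute codeword c = mG in F_2^7, then tally its weight.
  m = 000 → c = 0000000, weight = 0.
  m = 100 → c = 1000101, weight = 3.
  m = 010 → c = 0010001, weight = 2.
  m = 110 → c = 1010100, weight = 3.
  m = 001 → c = 1100000, weight = 2.
  m = 101 → c = 0100101, weight = 3.
  m = 011 → c = 1110001, weight = 4.
  m = 111 → c = 0110100, weight = 3.
Tally weights:
  weight 0: 1 codewords.
  weight 2: 2 codewords.
  weight 3: 4 codewords.
  weight 4: 1 codewords.
Minimum distance d = smallest w > 0 with A_w > 0 = 2.
Sanity: Σ A_w = 8 = 2^3 = 8 ✓.


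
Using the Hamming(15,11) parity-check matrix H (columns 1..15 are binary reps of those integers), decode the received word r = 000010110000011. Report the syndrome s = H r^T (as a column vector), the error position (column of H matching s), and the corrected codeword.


s = (1, 0, 1, 1)^T, error position = 11, corrected codeword c = 000010110010011

Compute s = H r^T mod 2 one row at a time:
  s_1 = 1 + 0 + 0 + 0 + 0 + 0 + 1 + 1 = 3 ≡ 1 (mod 2).
  s_2 = 0 + 1 + 0 + 1 + 0 + 0 + 1 + 1 = 4 ≡ 0 (mod 2).
  s_3 = 0 + 0 + 0 + 1 + 0 + 0 + 1 + 1 = 3 ≡ 1 (mod 2).
  s_4 = 0 + 0 + 1 + 1 + 0 + 0 + 0 + 1 = 3 ≡ 1 (mod 2).
s = (1, 0, 1, 1)^T — this equals column 11 of H (binary 1011), so error is at position 11.
Correct: flip bit 11 of r = 000010110000011 to get c = 000010110010011.


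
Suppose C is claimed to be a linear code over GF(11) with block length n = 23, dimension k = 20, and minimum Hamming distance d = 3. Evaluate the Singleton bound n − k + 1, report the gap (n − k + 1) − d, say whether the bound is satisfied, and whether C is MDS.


Singleton RHS = n − k + 1 = 4, slack = 1, bound satisfied, not MDS.

Singleton bound: d ≤ n − k + 1.
Here n = 23, k = 20, so n − k + 1 = 4.
Given d = 3, check d ≤ 4: YES.
Slack = (n − k + 1) − d = 1.
The code is NOT MDS (slack = 1 > 0).
Description: the claimed parameters are [23, 20, 3]_11; such a code would be non-MDS.
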